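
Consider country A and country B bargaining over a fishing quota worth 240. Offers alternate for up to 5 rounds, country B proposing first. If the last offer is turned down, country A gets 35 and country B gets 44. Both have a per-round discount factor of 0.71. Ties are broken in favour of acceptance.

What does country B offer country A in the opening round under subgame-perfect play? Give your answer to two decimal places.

83.22

Round 5 (country B proposes): country A gets 35 if talks fail, so country B offers 35 and keeps 205.
Round 4 (country A proposes): country B can get 205 next round, worth 0.71 × 205 = 145.55 now; country A offers that and keeps 94.45.
Round 3 (country B proposes): country A can get 94.45 next round, worth 0.71 × 94.45 = 67.0595 now; country B offers that and keeps 172.9405.
Round 2 (country A proposes): country B can get 172.9405 next round, worth 0.71 × 172.9405 = 122.787755 now; country A offers that and keeps 117.212245.
Round 1 (country B proposes): country A can get 117.212245 next round, worth 0.71 × 117.212245 = 83.22069395 now. Country B offers 83.22069395 and keeps 240 − 83.22069395 = 156.77930605.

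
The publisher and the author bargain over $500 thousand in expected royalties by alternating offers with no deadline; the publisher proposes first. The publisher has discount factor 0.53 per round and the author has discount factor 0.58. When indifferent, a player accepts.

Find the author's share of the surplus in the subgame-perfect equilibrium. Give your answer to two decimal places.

When the publisher proposes, the author accepts any offer worth at least 0.58 times what the author would get by proposing next round; and vice versa.
This gives x = 500 − 0.58y and y = 500 − 0.53x, where x and y are each side's share when it proposes.
Hence (1 − 0.58·0.53)x = 500(1 − 0.58), i.e. 0.6926·x = 210.
x ≈ 303.2053; the author's share is 500 − x ≈ 196.7947.

196.79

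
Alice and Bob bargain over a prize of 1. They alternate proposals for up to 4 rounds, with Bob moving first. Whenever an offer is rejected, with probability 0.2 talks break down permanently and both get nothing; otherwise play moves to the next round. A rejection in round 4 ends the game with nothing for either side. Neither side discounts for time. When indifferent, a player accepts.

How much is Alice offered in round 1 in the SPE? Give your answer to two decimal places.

0.67

By backward induction:
Round 4 (Alice proposes): rejection yields 0 for Bob; Alice offers 0 and keeps 1.
Round 3 (Bob proposes): rejecting gives Alice an expected 0.8 × 1 = 0.8, so Bob offers 0.8, keeping 0.2.
Round 2 (Alice proposes): rejecting gives Bob an expected 0.8 × 0.2 = 0.16. Alice offers 0.16 and keeps 1 − 0.16 = 0.84.
Round 1 (Bob proposes): rejecting gives Alice an expected 0.8 × 0.84 = 0.672, so Bob offers 0.672, keeping 0.328.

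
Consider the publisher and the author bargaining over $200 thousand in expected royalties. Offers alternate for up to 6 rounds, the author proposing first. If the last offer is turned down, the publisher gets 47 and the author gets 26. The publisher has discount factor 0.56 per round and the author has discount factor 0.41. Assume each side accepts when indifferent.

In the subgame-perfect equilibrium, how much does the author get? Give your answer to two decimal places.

Round 6 (the publisher proposes): the author gets 26 if talks fail, so the publisher offers 26 and keeps 174.
Round 5 (the author proposes): the publisher can get 174 next round, worth 0.56 × 174 = 97.44 now. The author offers 97.44 and keeps 200 − 97.44 = 102.56.
Round 4 (the publisher proposes): the author can get 102.56 next round, worth 0.41 × 102.56 = 42.0496 now, so the publisher offers 42.0496, keeping 157.9504.
Round 3 (the author proposes): the publisher can get 157.9504 next round, worth 0.56 × 157.9504 = 88.452224 now. The author offers 88.452224 and keeps 200 − 88.452224 = 111.547776.
Round 2 (the publisher proposes): the author can get 111.547776 next round, worth 0.41 × 111.547776 = 45.73458816 now; the publisher offers that and keeps 154.26541184.
Round 1 (the author proposes): the publisher can get 154.26541184 next round, worth 0.56 × 154.26541184 = 86.3886306304 now, so the author offers 86.3886306304, keeping 113.6113693696.

113.61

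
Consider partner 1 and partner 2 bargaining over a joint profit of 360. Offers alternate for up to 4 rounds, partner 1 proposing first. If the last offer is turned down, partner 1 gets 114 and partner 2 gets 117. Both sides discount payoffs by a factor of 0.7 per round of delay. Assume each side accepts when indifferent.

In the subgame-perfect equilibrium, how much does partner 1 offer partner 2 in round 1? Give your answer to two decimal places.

Round 4 (partner 2 proposes): partner 1 gets 114 if talks fail, so partner 2 offers 114 and keeps 246.
Round 3 (partner 1 proposes): partner 2 can get 246 next round, worth 0.7 × 246 = 172.2 now; partner 1 offers that and keeps 187.8.
Round 2 (partner 2 proposes): partner 1 can get 187.8 next round, worth 0.7 × 187.8 = 131.46 now, so partner 2 offers 131.46, keeping 228.54.
Round 1 (partner 1 proposes): partner 2 can get 228.54 next round, worth 0.7 × 228.54 = 159.978 now. Partner 1 offers 159.978 and keeps 360 − 159.978 = 200.022.

159.98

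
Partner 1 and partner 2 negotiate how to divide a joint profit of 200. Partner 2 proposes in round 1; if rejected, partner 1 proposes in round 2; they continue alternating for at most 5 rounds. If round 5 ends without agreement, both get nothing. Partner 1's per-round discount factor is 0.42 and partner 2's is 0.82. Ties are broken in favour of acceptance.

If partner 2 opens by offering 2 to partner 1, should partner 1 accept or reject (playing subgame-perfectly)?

Reject

Work out partner 1's continuation value if the offer is rejected.
Round 5 (partner 2 proposes): partner 1 will accept anything ≥ 0, so partner 2 offers 0 and keeps 200.
Round 4 (partner 1 proposes): partner 2 can get 200 next round, worth 0.82 × 200 = 164 now, so partner 1 offers 164, keeping 36.
Round 3 (partner 2 proposes): partner 1 can get 36 next round, worth 0.42 × 36 = 15.12 now. Partner 2 offers 15.12 and keeps 200 − 15.12 = 184.88.
Round 2 (partner 1 proposes): partner 2 can get 184.88 next round, worth 0.82 × 184.88 = 151.6016 now; partner 1 offers that and keeps 48.3984.
So by rejecting in round 1, partner 1 gets 48.3984 next round, worth 0.42 × 48.3984 = 20.327328 now.
Offer 2 < 20.327328, so partner 1 rejects.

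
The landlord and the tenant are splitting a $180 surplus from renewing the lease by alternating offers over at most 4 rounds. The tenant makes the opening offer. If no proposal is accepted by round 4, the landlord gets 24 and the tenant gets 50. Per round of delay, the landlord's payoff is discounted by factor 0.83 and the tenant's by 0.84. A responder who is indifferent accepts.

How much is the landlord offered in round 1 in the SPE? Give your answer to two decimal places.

99.13

Round 4 (the landlord proposes): the tenant gets 50 if talks fail, so the landlord offers 50 and keeps 130.
Round 3 (the tenant proposes): the landlord can get 130 next round, worth 0.83 × 130 = 107.9 now, so the tenant offers 107.9, keeping 72.1.
Round 2 (the landlord proposes): the tenant can get 72.1 next round, worth 0.84 × 72.1 = 60.564 now. The landlord offers 60.564 and keeps 180 − 60.564 = 119.436.
Round 1 (the tenant proposes): the landlord can get 119.436 next round, worth 0.83 × 119.436 = 99.13188 now. The tenant offers 99.13188 and keeps 180 − 99.13188 = 80.86812.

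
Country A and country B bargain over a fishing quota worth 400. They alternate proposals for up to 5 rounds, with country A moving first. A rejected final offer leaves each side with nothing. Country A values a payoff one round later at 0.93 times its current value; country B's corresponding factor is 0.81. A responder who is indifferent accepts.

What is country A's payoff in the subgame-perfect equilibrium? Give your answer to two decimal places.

360.24

Round 5 (country A proposes): country B will accept anything ≥ 0, so country A offers 0 and keeps 400.
Round 4 (country B proposes): country A can get 400 next round, worth 0.93 × 400 = 372 now, so country B offers 372, keeping 28.
Round 3 (country A proposes): country B can get 28 next round, worth 0.81 × 28 = 22.68 now. Country A offers 22.68 and keeps 400 − 22.68 = 377.32.
Round 2 (country B proposes): country A can get 377.32 next round, worth 0.93 × 377.32 = 350.9076 now, so country B offers 350.9076, keeping 49.0924.
Round 1 (country A proposes): country B can get 49.0924 next round, worth 0.81 × 49.0924 = 39.764844 now, so country A offers 39.764844, keeping 360.235156.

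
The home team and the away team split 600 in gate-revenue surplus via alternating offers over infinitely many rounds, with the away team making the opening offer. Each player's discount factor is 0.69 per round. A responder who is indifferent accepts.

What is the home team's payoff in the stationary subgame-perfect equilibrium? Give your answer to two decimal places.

When the away team proposes, the home team accepts any offer worth at least 0.69 times what the home team would get by proposing next round; and vice versa.
This gives x = 600 − 0.69y and y = 600 − 0.69x, where x and y are each side's share when it proposes.
Hence (1 − 0.69·0.69)x = 600(1 − 0.69), i.e. 0.5239·x = 186.
x ≈ 355.0296; the home team's share is 600 − x ≈ 244.9704.

244.97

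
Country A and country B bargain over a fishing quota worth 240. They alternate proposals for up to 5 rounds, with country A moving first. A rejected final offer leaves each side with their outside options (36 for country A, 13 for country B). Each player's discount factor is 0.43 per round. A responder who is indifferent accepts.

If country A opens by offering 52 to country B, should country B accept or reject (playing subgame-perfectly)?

Round 5 (country A proposes): country B gets 13 if talks fail, so country A offers 13 and keeps 227.
Round 4 (country B proposes): country A can get 227 next round, worth 0.43 × 227 = 97.61 now; country B offers that and keeps 142.39.
Round 3 (country A proposes): country B can get 142.39 next round, worth 0.43 × 142.39 = 61.2277 now, so country A offers 61.2277, keeping 178.7723.
Round 2 (country B proposes): country A can get 178.7723 next round, worth 0.43 × 178.7723 = 76.872089 now, so country B offers 76.872089, keeping 163.127911.
So by rejecting in round 1, country B gets 163.127911 next round, worth 0.43 × 163.127911 = 70.14500173 now.
Offer 52 < 70.14500173, so country B rejects.

Reject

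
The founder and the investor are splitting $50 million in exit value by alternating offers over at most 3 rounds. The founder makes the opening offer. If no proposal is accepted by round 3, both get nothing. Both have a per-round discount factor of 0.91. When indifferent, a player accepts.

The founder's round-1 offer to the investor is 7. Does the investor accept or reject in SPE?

Round 3 (the founder proposes): rejection yields 0 for the investor; the founder offers 0 and keeps 50.
Round 2 (the investor proposes): the founder can get 50 next round, worth 0.91 × 50 = 45.5 now. The investor offers 45.5 and keeps 50 − 45.5 = 4.5.
So by rejecting in round 1, the investor gets 4.5 next round, worth 0.91 × 4.5 = 4.095 now.
Offer 7 ≥ 4.095, so the investor accepts.

Accept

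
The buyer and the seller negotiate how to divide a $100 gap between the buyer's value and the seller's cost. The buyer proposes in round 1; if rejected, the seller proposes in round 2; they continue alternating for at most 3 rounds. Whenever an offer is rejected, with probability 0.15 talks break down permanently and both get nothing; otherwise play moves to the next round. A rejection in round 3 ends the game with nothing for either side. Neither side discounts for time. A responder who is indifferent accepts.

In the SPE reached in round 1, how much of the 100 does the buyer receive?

Round 3 (the buyer proposes): rejection yields 0 for the seller; the buyer offers 0 and keeps 100.
Round 2 (the seller proposes): rejecting gives the buyer an expected 0.85 × 100 = 85; the seller offers that and keeps 15.
Round 1 (the buyer proposes): rejecting gives the seller an expected 0.85 × 15 = 12.75, so the buyer offers 12.75, keeping 87.25.

87.25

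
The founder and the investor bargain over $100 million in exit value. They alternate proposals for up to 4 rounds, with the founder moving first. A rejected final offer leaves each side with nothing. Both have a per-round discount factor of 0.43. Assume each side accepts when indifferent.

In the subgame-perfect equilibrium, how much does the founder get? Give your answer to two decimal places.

By backward induction:
Round 4 (the investor proposes): rejection yields 0 for the founder; the investor offers 0 and keeps 100.
Round 3 (the founder proposes): the investor can get 100 next round, worth 0.43 × 100 = 43 now; the founder offers that and keeps 57.
Round 2 (the investor proposes): the founder can get 57 next round, worth 0.43 × 57 = 24.51 now, so the investor offers 24.51, keeping 75.49.
Round 1 (the founder proposes): the investor can get 75.49 next round, worth 0.43 × 75.49 = 32.4607 now; the founder offers that and keeps 67.5393.

67.54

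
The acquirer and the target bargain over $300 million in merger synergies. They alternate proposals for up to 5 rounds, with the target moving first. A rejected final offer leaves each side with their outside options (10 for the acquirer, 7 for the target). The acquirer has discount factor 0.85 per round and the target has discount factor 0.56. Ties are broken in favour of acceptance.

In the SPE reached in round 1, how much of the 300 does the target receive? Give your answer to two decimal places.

Round 5 (the target proposes): the acquirer gets 10 if talks fail, so the target offers 10 and keeps 290.
Round 4 (the acquirer proposes): the target can get 290 next round, worth 0.56 × 290 = 162.4 now. The acquirer offers 162.4 and keeps 300 − 162.4 = 137.6.
Round 3 (the target proposes): the acquirer can get 137.6 next round, worth 0.85 × 137.6 = 116.96 now. The target offers 116.96 and keeps 300 − 116.96 = 183.04.
Round 2 (the acquirer proposes): the target can get 183.04 next round, worth 0.56 × 183.04 = 102.5024 now, so the acquirer offers 102.5024, keeping 197.4976.
Round 1 (the target proposes): the acquirer can get 197.4976 next round, worth 0.85 × 197.4976 = 167.87296 now. The target offers 167.87296 and keeps 300 − 167.87296 = 132.12704.

132.13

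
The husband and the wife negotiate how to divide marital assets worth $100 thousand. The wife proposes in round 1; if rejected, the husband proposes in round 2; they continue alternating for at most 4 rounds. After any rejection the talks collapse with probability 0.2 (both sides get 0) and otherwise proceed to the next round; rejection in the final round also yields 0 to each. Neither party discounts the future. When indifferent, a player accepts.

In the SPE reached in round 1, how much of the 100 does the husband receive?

67.2

By backward induction:
Round 4 (the husband proposes): rejection yields 0 for the wife; the husband offers 0 and keeps 100.
Round 3 (the wife proposes): rejecting gives the husband an expected 0.8 × 100 = 80; the wife offers that and keeps 20.
Round 2 (the husband proposes): rejecting gives the wife an expected 0.8 × 20 = 16; the husband offers that and keeps 84.
Round 1 (the wife proposes): rejecting gives the husband an expected 0.8 × 84 = 67.2. The wife offers 67.2 and keeps 100 − 67.2 = 32.8.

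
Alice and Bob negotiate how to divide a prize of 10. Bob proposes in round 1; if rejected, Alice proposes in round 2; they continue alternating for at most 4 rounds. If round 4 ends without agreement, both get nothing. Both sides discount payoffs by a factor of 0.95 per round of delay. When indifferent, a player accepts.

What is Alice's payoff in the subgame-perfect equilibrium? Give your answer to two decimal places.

Round 4 (Alice proposes): rejection yields 0 for Bob; Alice offers 0 and keeps 10.
Round 3 (Bob proposes): Alice can get 10 next round, worth 0.95 × 10 = 9.5 now, so Bob offers 9.5, keeping 0.5.
Round 2 (Alice proposes): Bob can get 0.5 next round, worth 0.95 × 0.5 = 0.475 now. Alice offers 0.475 and keeps 10 − 0.475 = 9.525.
Round 1 (Bob proposes): Alice can get 9.525 next round, worth 0.95 × 9.525 = 9.04875 now; Bob offers that and keeps 0.95125.

9.05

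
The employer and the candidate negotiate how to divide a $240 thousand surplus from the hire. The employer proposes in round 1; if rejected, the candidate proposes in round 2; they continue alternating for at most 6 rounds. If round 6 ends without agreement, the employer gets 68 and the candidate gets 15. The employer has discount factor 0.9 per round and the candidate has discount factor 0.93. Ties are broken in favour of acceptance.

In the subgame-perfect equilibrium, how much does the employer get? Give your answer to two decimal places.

Round 6 (the candidate proposes): the employer gets 68 if talks fail, so the candidate offers 68 and keeps 172.
Round 5 (the employer proposes): the candidate can get 172 next round, worth 0.93 × 172 = 159.96 now; the employer offers that and keeps 80.04.
Round 4 (the candidate proposes): the employer can get 80.04 next round, worth 0.9 × 80.04 = 72.036 now; the candidate offers that and keeps 167.964.
Round 3 (the employer proposes): the candidate can get 167.964 next round, worth 0.93 × 167.964 = 156.20652 now, so the employer offers 156.20652, keeping 83.79348.
Round 2 (the candidate proposes): the employer can get 83.79348 next round, worth 0.9 × 83.79348 = 75.414132 now; the candidate offers that and keeps 164.585868.
Round 1 (the employer proposes): the candidate can get 164.585868 next round, worth 0.93 × 164.585868 = 153.06485724 now; the employer offers that and keeps 86.93514276.

86.94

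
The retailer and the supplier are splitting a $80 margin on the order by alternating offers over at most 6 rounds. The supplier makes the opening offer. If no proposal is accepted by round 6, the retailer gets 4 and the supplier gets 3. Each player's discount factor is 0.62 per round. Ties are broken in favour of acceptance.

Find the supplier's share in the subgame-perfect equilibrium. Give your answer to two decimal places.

Round 6 (the retailer proposes): the supplier gets 3 if talks fail, so the retailer offers 3 and keeps 77.
Round 5 (the supplier proposes): the retailer can get 77 next round, worth 0.62 × 77 = 47.74 now, so the supplier offers 47.74, keeping 32.26.
Round 4 (the retailer proposes): the supplier can get 32.26 next round, worth 0.62 × 32.26 = 20.0012 now, so the retailer offers 20.0012, keeping 59.9988.
Round 3 (the supplier proposes): the retailer can get 59.9988 next round, worth 0.62 × 59.9988 = 37.199256 now, so the supplier offers 37.199256, keeping 42.800744.
Round 2 (the retailer proposes): the supplier can get 42.800744 next round, worth 0.62 × 42.800744 = 26.53646128 now, so the retailer offers 26.53646128, keeping 53.46353872.
Round 1 (the supplier proposes): the retailer can get 53.46353872 next round, worth 0.62 × 53.46353872 = 33.1473940064 now. The supplier offers 33.1473940064 and keeps 80 − 33.1473940064 = 46.8526059936.

46.85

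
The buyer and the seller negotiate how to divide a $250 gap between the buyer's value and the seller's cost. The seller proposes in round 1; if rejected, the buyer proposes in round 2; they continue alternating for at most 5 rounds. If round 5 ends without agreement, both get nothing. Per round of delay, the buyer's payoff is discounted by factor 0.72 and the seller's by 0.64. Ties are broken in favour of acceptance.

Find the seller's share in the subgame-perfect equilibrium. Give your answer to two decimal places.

155.34

Work backward from the last round.
Round 5 (the seller proposes): rejection yields 0 for the buyer; the seller offers 0 and keeps 250.
Round 4 (the buyer proposes): the seller can get 250 next round, worth 0.64 × 250 = 160 now. The buyer offers 160 and keeps 250 − 160 = 90.
Round 3 (the seller proposes): the buyer can get 90 next round, worth 0.72 × 90 = 64.8 now; the seller offers that and keeps 185.2.
Round 2 (the buyer proposes): the seller can get 185.2 next round, worth 0.64 × 185.2 = 118.528 now; the buyer offers that and keeps 131.472.
Round 1 (the seller proposes): the buyer can get 131.472 next round, worth 0.72 × 131.472 = 94.65984 now, so the seller offers 94.65984, keeping 155.34016.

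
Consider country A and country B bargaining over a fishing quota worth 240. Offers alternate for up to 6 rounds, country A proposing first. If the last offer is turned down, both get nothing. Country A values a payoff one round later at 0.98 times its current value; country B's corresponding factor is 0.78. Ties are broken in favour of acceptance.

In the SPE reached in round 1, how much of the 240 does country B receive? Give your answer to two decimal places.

Round 6 (country B proposes): rejection yields 0 for country A; country B offers 0 and keeps 240.
Round 5 (country A proposes): country B can get 240 next round, worth 0.78 × 240 = 187.2 now; country A offers that and keeps 52.8.
Round 4 (country B proposes): country A can get 52.8 next round, worth 0.98 × 52.8 = 51.744 now; country B offers that and keeps 188.256.
Round 3 (country A proposes): country B can get 188.256 next round, worth 0.78 × 188.256 = 146.83968 now; country A offers that and keeps 93.16032.
Round 2 (country B proposes): country A can get 93.16032 next round, worth 0.98 × 93.16032 = 91.2971136 now; country B offers that and keeps 148.7028864.
Round 1 (country A proposes): country B can get 148.7028864 next round, worth 0.78 × 148.7028864 = 115.988251392 now; country A offers that and keeps 124.011748608.

115.99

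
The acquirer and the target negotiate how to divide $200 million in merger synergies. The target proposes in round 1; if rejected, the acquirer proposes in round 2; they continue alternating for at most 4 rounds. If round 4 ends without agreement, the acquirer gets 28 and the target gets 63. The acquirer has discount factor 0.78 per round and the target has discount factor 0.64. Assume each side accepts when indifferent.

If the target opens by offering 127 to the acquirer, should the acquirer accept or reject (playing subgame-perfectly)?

Work out the acquirer's continuation value if the offer is rejected.
Round 4 (the acquirer proposes): the target gets 63 if talks fail, so the acquirer offers 63 and keeps 137.
Round 3 (the target proposes): the acquirer can get 137 next round, worth 0.78 × 137 = 106.86 now, so the target offers 106.86, keeping 93.14.
Round 2 (the acquirer proposes): the target can get 93.14 next round, worth 0.64 × 93.14 = 59.6096 now, so the acquirer offers 59.6096, keeping 140.3904.
So by rejecting in round 1, the acquirer gets 140.3904 next round, worth 0.78 × 140.3904 = 109.504512 now.
Offer 127 ≥ 109.504512, so the acquirer accepts.

Accept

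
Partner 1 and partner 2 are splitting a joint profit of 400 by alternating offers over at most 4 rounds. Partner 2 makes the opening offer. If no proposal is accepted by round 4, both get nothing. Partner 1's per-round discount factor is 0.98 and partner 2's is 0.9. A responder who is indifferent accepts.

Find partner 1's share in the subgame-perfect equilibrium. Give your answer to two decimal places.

384.94

Round 4 (partner 1 proposes): partner 2 will accept anything ≥ 0, so partner 1 offers 0 and keeps 400.
Round 3 (partner 2 proposes): partner 1 can get 400 next round, worth 0.98 × 400 = 392 now. Partner 2 offers 392 and keeps 400 − 392 = 8.
Round 2 (partner 1 proposes): partner 2 can get 8 next round, worth 0.9 × 8 = 7.2 now; partner 1 offers that and keeps 392.8.
Round 1 (partner 2 proposes): partner 1 can get 392.8 next round, worth 0.98 × 392.8 = 384.944 now; partner 2 offers that and keeps 15.056.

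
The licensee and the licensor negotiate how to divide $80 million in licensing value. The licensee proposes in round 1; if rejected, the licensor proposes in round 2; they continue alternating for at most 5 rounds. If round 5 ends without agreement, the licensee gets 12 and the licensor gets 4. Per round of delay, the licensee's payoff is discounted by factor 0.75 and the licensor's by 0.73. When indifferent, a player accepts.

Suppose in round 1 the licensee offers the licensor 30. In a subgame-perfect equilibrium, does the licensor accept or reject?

Round 5 (the licensee proposes): the licensor gets 4 if talks fail, so the licensee offers 4 and keeps 76.
Round 4 (the licensor proposes): the licensee can get 76 next round, worth 0.75 × 76 = 57 now. The licensor offers 57 and keeps 80 − 57 = 23.
Round 3 (the licensee proposes): the licensor can get 23 next round, worth 0.73 × 23 = 16.79 now; the licensee offers that and keeps 63.21.
Round 2 (the licensor proposes): the licensee can get 63.21 next round, worth 0.75 × 63.21 = 47.4075 now. The licensor offers 47.4075 and keeps 80 − 47.4075 = 32.5925.
So by rejecting in round 1, the licensor gets 32.5925 next round, worth 0.73 × 32.5925 = 23.792525 now.
Offer 30 ≥ 23.792525, so the licensor accepts.

Accept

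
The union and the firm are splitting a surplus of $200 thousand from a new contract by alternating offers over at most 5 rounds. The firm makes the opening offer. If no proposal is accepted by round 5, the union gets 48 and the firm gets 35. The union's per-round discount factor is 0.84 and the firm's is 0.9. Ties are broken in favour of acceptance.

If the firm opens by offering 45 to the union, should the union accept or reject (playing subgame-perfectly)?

Reject

Round 5 (the firm proposes): the union gets 48 if talks fail, so the firm offers 48 and keeps 152.
Round 4 (the union proposes): the firm can get 152 next round, worth 0.9 × 152 = 136.8 now; the union offers that and keeps 63.2.
Round 3 (the firm proposes): the union can get 63.2 next round, worth 0.84 × 63.2 = 53.088 now. The firm offers 53.088 and keeps 200 − 53.088 = 146.912.
Round 2 (the union proposes): the firm can get 146.912 next round, worth 0.9 × 146.912 = 132.2208 now; the union offers that and keeps 67.7792.
So by rejecting in round 1, the union gets 67.7792 next round, worth 0.84 × 67.7792 = 56.934528 now.
Offer 45 < 56.934528, so the union rejects.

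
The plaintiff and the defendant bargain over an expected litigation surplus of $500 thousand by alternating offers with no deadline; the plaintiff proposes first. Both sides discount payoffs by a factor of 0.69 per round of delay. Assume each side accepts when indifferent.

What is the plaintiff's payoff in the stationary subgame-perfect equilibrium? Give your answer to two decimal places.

When the plaintiff proposes, the defendant accepts any offer worth at least 0.69 times what the defendant would get by proposing next round; and vice versa.
This gives x = 500 − 0.69y and y = 500 − 0.69x, where x and y are each side's share when it proposes.
Hence (1 − 0.69·0.69)x = 500(1 − 0.69), i.e. 0.5239·x = 155.
x ≈ 295.8580; the defendant's share is 500 − x ≈ 204.1420.

295.86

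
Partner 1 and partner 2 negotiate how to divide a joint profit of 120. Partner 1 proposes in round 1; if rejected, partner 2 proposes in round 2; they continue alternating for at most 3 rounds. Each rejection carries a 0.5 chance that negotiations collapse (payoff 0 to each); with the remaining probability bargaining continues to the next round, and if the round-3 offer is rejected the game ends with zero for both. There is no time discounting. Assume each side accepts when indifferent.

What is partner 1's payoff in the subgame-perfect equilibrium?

Round 3 (partner 1 proposes): rejection yields 0 for partner 2; partner 1 offers 0 and keeps 120.
Round 2 (partner 2 proposes): rejecting gives partner 1 an expected 0.5 × 120 = 60, so partner 2 offers 60, keeping 60.
Round 1 (partner 1 proposes): rejecting gives partner 2 an expected 0.5 × 60 = 30, so partner 1 offers 30, keeping 90.

90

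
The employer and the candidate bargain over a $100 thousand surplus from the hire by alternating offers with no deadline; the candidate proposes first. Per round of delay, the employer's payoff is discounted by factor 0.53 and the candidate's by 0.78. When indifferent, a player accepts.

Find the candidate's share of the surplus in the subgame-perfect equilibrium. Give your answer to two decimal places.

80.12

When the candidate proposes, the employer accepts any offer worth at least 0.53 times what the employer would get by proposing next round; and vice versa.
This gives x = 100 − 0.53y and y = 100 − 0.78x, where x and y are each side's share when it proposes.
Hence (1 − 0.53·0.78)x = 100(1 − 0.53), i.e. 0.5866·x = 47.
x ≈ 80.1227; the employer's share is 100 − x ≈ 19.8773.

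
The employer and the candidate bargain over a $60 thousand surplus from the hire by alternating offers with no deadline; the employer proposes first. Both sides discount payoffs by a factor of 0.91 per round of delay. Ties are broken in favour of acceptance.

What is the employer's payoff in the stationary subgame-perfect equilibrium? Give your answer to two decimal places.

31.41

In a stationary SPE each proposer offers the other exactly their discounted continuation value.
If the employer keeps x when proposing and the candidate keeps y when proposing, then x = 60 − 0.91y and y = 60 − 0.91x.
Solving: x = 60(1 − 0.91) / (1 − 0.91·0.91) = 5.4 / 0.1719 ≈ 31.4136.
The candidate gets 60 − 31.4136 ≈ 28.5864.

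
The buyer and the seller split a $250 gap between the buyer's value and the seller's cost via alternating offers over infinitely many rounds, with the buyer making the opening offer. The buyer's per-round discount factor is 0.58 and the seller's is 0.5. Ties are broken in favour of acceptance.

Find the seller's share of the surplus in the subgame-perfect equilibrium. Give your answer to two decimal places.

73.94

When the buyer proposes, the seller accepts any offer worth at least 0.5 times what the seller would get by proposing next round; and vice versa.
This gives x = 250 − 0.5y and y = 250 − 0.58x, where x and y are each side's share when it proposes.
Hence (1 − 0.5·0.58)x = 250(1 − 0.5), i.e. 0.71·x = 125.
x ≈ 176.0563; the seller's share is 250 − x ≈ 73.9437.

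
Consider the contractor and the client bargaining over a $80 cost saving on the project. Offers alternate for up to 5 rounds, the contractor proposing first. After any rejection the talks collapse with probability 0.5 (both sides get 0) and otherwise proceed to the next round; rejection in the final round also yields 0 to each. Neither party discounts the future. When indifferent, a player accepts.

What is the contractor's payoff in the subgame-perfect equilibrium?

Round 5 (the contractor proposes): the client will accept anything ≥ 0, so the contractor offers 0 and keeps 80.
Round 4 (the client proposes): rejecting gives the contractor an expected 0.5 × 80 = 40. The client offers 40 and keeps 80 − 40 = 40.
Round 3 (the contractor proposes): rejecting gives the client an expected 0.5 × 40 = 20. The contractor offers 20 and keeps 80 − 20 = 60.
Round 2 (the client proposes): rejecting gives the contractor an expected 0.5 × 60 = 30; the client offers that and keeps 50.
Round 1 (the contractor proposes): rejecting gives the client an expected 0.5 × 50 = 25, so the contractor offers 25, keeping 55.

55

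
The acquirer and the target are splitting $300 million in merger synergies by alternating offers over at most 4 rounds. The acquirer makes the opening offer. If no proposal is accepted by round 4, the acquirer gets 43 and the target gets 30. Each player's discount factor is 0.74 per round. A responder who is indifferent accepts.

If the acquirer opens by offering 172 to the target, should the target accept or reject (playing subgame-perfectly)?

Accept

Work out the target's continuation value if the offer is rejected.
Round 4 (the target proposes): the acquirer gets 43 if talks fail, so the target offers 43 and keeps 257.
Round 3 (the acquirer proposes): the target can get 257 next round, worth 0.74 × 257 = 190.18 now, so the acquirer offers 190.18, keeping 109.82.
Round 2 (the target proposes): the acquirer can get 109.82 next round, worth 0.74 × 109.82 = 81.2668 now. The target offers 81.2668 and keeps 300 − 81.2668 = 218.7332.
So by rejecting in round 1, the target gets 218.7332 next round, worth 0.74 × 218.7332 = 161.862568 now.
Offer 172 ≥ 161.862568, so the target accepts.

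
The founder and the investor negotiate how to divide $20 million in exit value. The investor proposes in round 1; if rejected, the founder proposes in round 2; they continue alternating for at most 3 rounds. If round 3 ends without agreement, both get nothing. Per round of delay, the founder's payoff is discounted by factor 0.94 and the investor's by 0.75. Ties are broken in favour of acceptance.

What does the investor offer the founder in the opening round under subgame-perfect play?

Round 3 (the investor proposes): the founder will accept anything ≥ 0, so the investor offers 0 and keeps 20.
Round 2 (the founder proposes): the investor can get 20 next round, worth 0.75 × 20 = 15 now; the founder offers that and keeps 5.
Round 1 (the investor proposes): the founder can get 5 next round, worth 0.94 × 5 = 4.7 now. The investor offers 4.7 and keeps 20 − 4.7 = 15.3.

4.7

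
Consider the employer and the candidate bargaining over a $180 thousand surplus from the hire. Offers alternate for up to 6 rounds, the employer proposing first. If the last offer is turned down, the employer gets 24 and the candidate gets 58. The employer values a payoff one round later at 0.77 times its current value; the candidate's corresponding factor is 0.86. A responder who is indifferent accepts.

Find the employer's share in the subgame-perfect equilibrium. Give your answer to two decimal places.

61.99

Solve by backward induction from round 6.
Round 6 (the candidate proposes): the employer gets 24 if talks fail, so the candidate offers 24 and keeps 156.
Round 5 (the employer proposes): the candidate can get 156 next round, worth 0.86 × 156 = 134.16 now; the employer offers that and keeps 45.84.
Round 4 (the candidate proposes): the employer can get 45.84 next round, worth 0.77 × 45.84 = 35.2968 now; the candidate offers that and keeps 144.7032.
Round 3 (the employer proposes): the candidate can get 144.7032 next round, worth 0.86 × 144.7032 = 124.444752 now; the employer offers that and keeps 55.555248.
Round 2 (the candidate proposes): the employer can get 55.555248 next round, worth 0.77 × 55.555248 = 42.77754096 now. The candidate offers 42.77754096 and keeps 180 − 42.77754096 = 137.22245904.
Round 1 (the employer proposes): the candidate can get 137.22245904 next round, worth 0.86 × 137.22245904 = 118.0113147744 now. The employer offers 118.0113147744 and keeps 180 − 118.0113147744 = 61.9886852256.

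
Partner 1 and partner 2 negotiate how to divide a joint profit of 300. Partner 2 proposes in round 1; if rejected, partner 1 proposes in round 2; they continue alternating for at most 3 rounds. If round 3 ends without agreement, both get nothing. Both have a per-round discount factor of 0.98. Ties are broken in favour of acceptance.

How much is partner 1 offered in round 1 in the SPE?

Round 3 (partner 2 proposes): partner 1 will accept anything ≥ 0, so partner 2 offers 0 and keeps 300.
Round 2 (partner 1 proposes): partner 2 can get 300 next round, worth 0.98 × 300 = 294 now; partner 1 offers that and keeps 6.
Round 1 (partner 2 proposes): partner 1 can get 6 next round, worth 0.98 × 6 = 5.88 now. Partner 2 offers 5.88 and keeps 300 − 5.88 = 294.12.

5.88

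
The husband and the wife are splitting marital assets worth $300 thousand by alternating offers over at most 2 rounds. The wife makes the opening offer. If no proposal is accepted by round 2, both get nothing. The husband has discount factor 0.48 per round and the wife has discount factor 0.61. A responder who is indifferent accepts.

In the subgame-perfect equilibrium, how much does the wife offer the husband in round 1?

Round 2 (the husband proposes): the wife will accept anything ≥ 0, so the husband offers 0 and keeps 300.
Round 1 (the wife proposes): the husband can get 300 next round, worth 0.48 × 300 = 144 now; the wife offers that and keeps 156.

144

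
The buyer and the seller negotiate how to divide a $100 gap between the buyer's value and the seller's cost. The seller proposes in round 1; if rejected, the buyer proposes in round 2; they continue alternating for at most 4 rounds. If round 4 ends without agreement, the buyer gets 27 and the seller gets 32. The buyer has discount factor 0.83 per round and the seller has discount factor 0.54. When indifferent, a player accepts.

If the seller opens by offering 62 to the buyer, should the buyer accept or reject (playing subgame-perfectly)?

Round 4 (the buyer proposes): the seller gets 32 if talks fail, so the buyer offers 32 and keeps 68.
Round 3 (the seller proposes): the buyer can get 68 next round, worth 0.83 × 68 = 56.44 now, so the seller offers 56.44, keeping 43.56.
Round 2 (the buyer proposes): the seller can get 43.56 next round, worth 0.54 × 43.56 = 23.5224 now. The buyer offers 23.5224 and keeps 100 − 23.5224 = 76.4776.
So by rejecting in round 1, the buyer gets 76.4776 next round, worth 0.83 × 76.4776 = 63.476408 now.
Offer 62 < 63.476408, so the buyer rejects.

Reject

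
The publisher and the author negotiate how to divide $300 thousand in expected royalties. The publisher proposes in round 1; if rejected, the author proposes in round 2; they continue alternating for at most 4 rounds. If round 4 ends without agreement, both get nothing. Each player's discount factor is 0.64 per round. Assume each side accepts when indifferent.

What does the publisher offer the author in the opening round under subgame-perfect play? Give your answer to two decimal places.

147.76

Round 4 (the author proposes): rejection yields 0 for the publisher; the author offers 0 and keeps 300.
Round 3 (the publisher proposes): the author can get 300 next round, worth 0.64 × 300 = 192 now, so the publisher offers 192, keeping 108.
Round 2 (the author proposes): the publisher can get 108 next round, worth 0.64 × 108 = 69.12 now; the author offers that and keeps 230.88.
Round 1 (the publisher proposes): the author can get 230.88 next round, worth 0.64 × 230.88 = 147.7632 now. The publisher offers 147.7632 and keeps 300 − 147.7632 = 152.2368.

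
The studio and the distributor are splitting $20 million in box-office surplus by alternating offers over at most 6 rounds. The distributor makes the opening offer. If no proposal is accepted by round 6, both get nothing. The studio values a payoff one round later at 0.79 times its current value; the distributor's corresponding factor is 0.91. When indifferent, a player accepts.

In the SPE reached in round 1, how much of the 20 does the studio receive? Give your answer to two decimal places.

10.61

Work backward from the last round.
Round 6 (the studio proposes): rejection yields 0 for the distributor; the studio offers 0 and keeps 20.
Round 5 (the distributor proposes): the studio can get 20 next round, worth 0.79 × 20 = 15.8 now; the distributor offers that and keeps 4.2.
Round 4 (the studio proposes): the distributor can get 4.2 next round, worth 0.91 × 4.2 = 3.822 now. The studio offers 3.822 and keeps 20 − 3.822 = 16.178.
Round 3 (the distributor proposes): the studio can get 16.178 next round, worth 0.79 × 16.178 = 12.78062 now, so the distributor offers 12.78062, keeping 7.21938.
Round 2 (the studio proposes): the distributor can get 7.21938 next round, worth 0.91 × 7.21938 = 6.5696358 now. The studio offers 6.5696358 and keeps 20 − 6.5696358 = 13.4303642.
Round 1 (the distributor proposes): the studio can get 13.4303642 next round, worth 0.79 × 13.4303642 = 10.609987718 now. The distributor offers 10.609987718 and keeps 20 − 10.609987718 = 9.390012282.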